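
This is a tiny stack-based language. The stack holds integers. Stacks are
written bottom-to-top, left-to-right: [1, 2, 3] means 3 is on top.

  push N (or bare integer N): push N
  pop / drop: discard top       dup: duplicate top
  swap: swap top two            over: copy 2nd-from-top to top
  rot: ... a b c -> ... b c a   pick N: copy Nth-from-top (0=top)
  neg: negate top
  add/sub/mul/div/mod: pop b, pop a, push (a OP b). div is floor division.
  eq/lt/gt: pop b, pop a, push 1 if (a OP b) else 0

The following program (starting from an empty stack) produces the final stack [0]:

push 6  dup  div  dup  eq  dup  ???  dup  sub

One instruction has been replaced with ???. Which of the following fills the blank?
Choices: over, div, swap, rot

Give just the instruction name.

Stack before ???: [1, 1]
Stack after ???:  [1]
Checking each choice:
  over: produces [1, 1, 0]
  div: MATCH
  swap: produces [1, 0]
  rot: stack underflow (need 3, have 2)


Answer: div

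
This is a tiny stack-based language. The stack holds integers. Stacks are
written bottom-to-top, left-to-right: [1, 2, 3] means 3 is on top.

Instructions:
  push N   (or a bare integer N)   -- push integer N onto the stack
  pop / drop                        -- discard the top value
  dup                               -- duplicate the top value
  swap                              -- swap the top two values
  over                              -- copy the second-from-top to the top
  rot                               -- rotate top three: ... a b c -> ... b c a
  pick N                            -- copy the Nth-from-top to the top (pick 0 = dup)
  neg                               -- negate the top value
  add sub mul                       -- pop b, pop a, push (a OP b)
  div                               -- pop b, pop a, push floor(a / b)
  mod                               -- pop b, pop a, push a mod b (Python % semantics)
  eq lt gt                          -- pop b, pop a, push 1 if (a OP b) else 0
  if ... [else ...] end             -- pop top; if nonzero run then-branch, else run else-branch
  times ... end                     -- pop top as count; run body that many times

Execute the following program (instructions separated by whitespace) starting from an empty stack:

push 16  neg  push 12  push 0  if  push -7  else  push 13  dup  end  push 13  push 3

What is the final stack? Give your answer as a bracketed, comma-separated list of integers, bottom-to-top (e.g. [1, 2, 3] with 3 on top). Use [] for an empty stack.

Answer: [-16, 12, 13, 13, 13, 3]

Derivation:
After 'push 16': [16]
After 'neg': [-16]
After 'push 12': [-16, 12]
After 'push 0': [-16, 12, 0]
After 'if': [-16, 12]
After 'push 13': [-16, 12, 13]
After 'dup': [-16, 12, 13, 13]
After 'push 13': [-16, 12, 13, 13, 13]
After 'push 3': [-16, 12, 13, 13, 13, 3]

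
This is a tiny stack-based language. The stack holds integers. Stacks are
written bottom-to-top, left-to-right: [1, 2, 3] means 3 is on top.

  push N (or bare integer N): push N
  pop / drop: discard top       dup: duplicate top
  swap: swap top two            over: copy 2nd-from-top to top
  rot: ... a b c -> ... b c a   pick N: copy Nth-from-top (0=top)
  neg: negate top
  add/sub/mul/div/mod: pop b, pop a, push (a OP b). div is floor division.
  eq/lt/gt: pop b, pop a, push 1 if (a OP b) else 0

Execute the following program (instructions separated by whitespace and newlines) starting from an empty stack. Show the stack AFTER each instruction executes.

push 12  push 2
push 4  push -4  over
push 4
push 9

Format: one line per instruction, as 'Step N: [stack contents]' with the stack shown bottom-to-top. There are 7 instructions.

Step 1: [12]
Step 2: [12, 2]
Step 3: [12, 2, 4]
Step 4: [12, 2, 4, -4]
Step 5: [12, 2, 4, -4, 4]
Step 6: [12, 2, 4, -4, 4, 4]
Step 7: [12, 2, 4, -4, 4, 4, 9]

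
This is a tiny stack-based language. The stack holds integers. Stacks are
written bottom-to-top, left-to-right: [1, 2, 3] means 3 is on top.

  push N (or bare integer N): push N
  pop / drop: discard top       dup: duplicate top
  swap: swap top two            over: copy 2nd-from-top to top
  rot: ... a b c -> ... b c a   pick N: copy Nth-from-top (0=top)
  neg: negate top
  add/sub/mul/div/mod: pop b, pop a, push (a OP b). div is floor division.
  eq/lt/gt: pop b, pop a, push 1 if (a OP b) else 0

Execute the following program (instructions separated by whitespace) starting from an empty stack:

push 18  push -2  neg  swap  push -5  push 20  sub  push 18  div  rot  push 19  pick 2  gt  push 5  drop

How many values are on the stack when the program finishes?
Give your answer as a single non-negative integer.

Answer: 4

Derivation:
After 'push 18': stack = [18] (depth 1)
After 'push -2': stack = [18, -2] (depth 2)
After 'neg': stack = [18, 2] (depth 2)
After 'swap': stack = [2, 18] (depth 2)
After 'push -5': stack = [2, 18, -5] (depth 3)
After 'push 20': stack = [2, 18, -5, 20] (depth 4)
After 'sub': stack = [2, 18, -25] (depth 3)
After 'push 18': stack = [2, 18, -25, 18] (depth 4)
After 'div': stack = [2, 18, -2] (depth 3)
After 'rot': stack = [18, -2, 2] (depth 3)
After 'push 19': stack = [18, -2, 2, 19] (depth 4)
After 'pick 2': stack = [18, -2, 2, 19, -2] (depth 5)
After 'gt': stack = [18, -2, 2, 1] (depth 4)
After 'push 5': stack = [18, -2, 2, 1, 5] (depth 5)
After 'drop': stack = [18, -2, 2, 1] (depth 4)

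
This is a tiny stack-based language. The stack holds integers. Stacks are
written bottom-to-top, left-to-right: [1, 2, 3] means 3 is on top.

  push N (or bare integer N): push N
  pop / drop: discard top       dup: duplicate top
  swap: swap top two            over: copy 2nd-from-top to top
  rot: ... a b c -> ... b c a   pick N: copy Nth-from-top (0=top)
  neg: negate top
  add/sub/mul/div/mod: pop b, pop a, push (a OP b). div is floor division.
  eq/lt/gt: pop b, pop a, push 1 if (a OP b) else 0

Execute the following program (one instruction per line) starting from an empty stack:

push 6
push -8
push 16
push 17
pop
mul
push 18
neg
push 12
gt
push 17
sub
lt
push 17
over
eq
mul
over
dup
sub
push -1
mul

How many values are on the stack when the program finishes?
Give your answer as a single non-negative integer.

After 'push 6': stack = [6] (depth 1)
After 'push -8': stack = [6, -8] (depth 2)
After 'push 16': stack = [6, -8, 16] (depth 3)
After 'push 17': stack = [6, -8, 16, 17] (depth 4)
After 'pop': stack = [6, -8, 16] (depth 3)
After 'mul': stack = [6, -128] (depth 2)
After 'push 18': stack = [6, -128, 18] (depth 3)
After 'neg': stack = [6, -128, -18] (depth 3)
After 'push 12': stack = [6, -128, -18, 12] (depth 4)
After 'gt': stack = [6, -128, 0] (depth 3)
  ...
After 'lt': stack = [6, 1] (depth 2)
After 'push 17': stack = [6, 1, 17] (depth 3)
After 'over': stack = [6, 1, 17, 1] (depth 4)
After 'eq': stack = [6, 1, 0] (depth 3)
After 'mul': stack = [6, 0] (depth 2)
After 'over': stack = [6, 0, 6] (depth 3)
After 'dup': stack = [6, 0, 6, 6] (depth 4)
After 'sub': stack = [6, 0, 0] (depth 3)
After 'push -1': stack = [6, 0, 0, -1] (depth 4)
After 'mul': stack = [6, 0, 0] (depth 3)

Answer: 3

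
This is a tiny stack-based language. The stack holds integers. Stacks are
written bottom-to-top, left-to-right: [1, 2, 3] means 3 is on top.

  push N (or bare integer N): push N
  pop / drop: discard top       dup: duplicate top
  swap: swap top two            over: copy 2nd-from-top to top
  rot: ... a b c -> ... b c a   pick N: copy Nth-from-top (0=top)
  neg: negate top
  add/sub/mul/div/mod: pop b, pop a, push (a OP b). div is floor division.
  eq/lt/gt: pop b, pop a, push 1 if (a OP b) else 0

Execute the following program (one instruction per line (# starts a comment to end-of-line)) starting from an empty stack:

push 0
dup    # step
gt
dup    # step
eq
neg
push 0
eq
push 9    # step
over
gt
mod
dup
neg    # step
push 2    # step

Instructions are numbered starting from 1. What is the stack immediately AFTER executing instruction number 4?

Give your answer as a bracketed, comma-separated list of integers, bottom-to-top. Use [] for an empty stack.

Step 1 ('push 0'): [0]
Step 2 ('dup'): [0, 0]
Step 3 ('gt'): [0]
Step 4 ('dup'): [0, 0]

Answer: [0, 0]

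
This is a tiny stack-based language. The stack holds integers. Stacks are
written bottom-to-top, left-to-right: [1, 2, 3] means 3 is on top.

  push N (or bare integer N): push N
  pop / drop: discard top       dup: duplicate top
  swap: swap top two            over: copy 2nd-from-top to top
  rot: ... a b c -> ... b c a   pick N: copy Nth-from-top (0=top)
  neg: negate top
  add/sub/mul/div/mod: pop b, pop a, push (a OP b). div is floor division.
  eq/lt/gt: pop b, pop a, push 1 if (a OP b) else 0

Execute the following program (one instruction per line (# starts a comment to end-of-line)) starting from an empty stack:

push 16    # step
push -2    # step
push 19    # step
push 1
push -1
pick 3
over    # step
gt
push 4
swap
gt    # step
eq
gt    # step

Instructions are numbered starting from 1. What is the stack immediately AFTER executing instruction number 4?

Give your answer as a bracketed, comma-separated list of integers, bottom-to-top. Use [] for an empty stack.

Answer: [16, -2, 19, 1]

Derivation:
Step 1 ('push 16'): [16]
Step 2 ('push -2'): [16, -2]
Step 3 ('push 19'): [16, -2, 19]
Step 4 ('push 1'): [16, -2, 19, 1]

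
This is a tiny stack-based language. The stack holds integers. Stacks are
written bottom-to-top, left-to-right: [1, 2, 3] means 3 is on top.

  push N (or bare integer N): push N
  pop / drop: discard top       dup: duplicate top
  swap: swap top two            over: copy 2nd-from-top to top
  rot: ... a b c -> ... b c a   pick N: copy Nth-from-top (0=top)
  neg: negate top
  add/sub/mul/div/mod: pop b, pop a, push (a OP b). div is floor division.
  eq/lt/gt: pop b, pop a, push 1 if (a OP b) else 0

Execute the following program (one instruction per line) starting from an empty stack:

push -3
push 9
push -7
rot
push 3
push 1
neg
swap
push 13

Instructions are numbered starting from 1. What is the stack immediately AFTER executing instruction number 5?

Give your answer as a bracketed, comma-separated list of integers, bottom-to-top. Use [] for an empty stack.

Step 1 ('push -3'): [-3]
Step 2 ('push 9'): [-3, 9]
Step 3 ('push -7'): [-3, 9, -7]
Step 4 ('rot'): [9, -7, -3]
Step 5 ('push 3'): [9, -7, -3, 3]

Answer: [9, -7, -3, 3]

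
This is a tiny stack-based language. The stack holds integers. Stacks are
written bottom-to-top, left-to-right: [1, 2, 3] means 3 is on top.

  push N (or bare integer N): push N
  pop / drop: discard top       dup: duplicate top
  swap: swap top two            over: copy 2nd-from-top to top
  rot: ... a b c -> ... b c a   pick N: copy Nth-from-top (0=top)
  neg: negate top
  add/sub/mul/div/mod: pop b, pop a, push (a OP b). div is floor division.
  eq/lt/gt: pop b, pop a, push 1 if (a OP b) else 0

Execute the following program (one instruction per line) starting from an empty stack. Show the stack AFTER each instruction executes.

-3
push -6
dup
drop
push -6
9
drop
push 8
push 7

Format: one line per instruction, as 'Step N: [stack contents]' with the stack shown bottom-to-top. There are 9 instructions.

Step 1: [-3]
Step 2: [-3, -6]
Step 3: [-3, -6, -6]
Step 4: [-3, -6]
Step 5: [-3, -6, -6]
Step 6: [-3, -6, -6, 9]
Step 7: [-3, -6, -6]
Step 8: [-3, -6, -6, 8]
Step 9: [-3, -6, -6, 8, 7]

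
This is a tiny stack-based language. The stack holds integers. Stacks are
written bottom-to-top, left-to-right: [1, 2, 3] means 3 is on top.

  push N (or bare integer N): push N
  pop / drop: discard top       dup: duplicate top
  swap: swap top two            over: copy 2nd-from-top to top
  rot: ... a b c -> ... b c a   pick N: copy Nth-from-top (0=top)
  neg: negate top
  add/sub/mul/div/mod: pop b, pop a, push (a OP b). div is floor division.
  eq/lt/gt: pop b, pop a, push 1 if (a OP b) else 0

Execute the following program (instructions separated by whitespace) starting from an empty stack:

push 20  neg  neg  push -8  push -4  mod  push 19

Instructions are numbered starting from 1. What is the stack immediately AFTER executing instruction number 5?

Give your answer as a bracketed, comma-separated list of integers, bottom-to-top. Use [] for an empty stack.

Step 1 ('push 20'): [20]
Step 2 ('neg'): [-20]
Step 3 ('neg'): [20]
Step 4 ('push -8'): [20, -8]
Step 5 ('push -4'): [20, -8, -4]

Answer: [20, -8, -4]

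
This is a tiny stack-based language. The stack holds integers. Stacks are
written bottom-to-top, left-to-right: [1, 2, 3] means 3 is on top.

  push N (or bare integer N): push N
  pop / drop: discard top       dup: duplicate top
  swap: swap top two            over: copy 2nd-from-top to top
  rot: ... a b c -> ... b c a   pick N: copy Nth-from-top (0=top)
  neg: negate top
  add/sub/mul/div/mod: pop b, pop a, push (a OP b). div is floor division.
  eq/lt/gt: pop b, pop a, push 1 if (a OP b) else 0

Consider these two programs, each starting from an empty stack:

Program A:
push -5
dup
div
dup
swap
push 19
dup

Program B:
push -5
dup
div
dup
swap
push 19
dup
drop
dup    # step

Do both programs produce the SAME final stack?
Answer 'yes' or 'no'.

Answer: yes

Derivation:
Program A trace:
  After 'push -5': [-5]
  After 'dup': [-5, -5]
  After 'div': [1]
  After 'dup': [1, 1]
  After 'swap': [1, 1]
  After 'push 19': [1, 1, 19]
  After 'dup': [1, 1, 19, 19]
Program A final stack: [1, 1, 19, 19]

Program B trace:
  After 'push -5': [-5]
  After 'dup': [-5, -5]
  After 'div': [1]
  After 'dup': [1, 1]
  After 'swap': [1, 1]
  After 'push 19': [1, 1, 19]
  After 'dup': [1, 1, 19, 19]
  After 'drop': [1, 1, 19]
  After 'dup': [1, 1, 19, 19]
Program B final stack: [1, 1, 19, 19]
Same: yes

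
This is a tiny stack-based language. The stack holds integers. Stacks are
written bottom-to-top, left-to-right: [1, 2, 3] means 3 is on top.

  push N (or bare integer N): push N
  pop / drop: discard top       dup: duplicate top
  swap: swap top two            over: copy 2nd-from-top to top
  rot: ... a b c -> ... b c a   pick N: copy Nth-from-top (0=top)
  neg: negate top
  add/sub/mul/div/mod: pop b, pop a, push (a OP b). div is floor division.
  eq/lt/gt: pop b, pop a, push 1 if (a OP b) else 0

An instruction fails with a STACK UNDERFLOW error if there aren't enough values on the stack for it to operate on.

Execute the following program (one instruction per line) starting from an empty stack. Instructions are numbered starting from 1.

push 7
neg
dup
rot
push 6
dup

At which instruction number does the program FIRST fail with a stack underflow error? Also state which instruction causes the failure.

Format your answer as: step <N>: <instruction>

Step 1 ('push 7'): stack = [7], depth = 1
Step 2 ('neg'): stack = [-7], depth = 1
Step 3 ('dup'): stack = [-7, -7], depth = 2
Step 4 ('rot'): needs 3 value(s) but depth is 2 — STACK UNDERFLOW

Answer: step 4: rot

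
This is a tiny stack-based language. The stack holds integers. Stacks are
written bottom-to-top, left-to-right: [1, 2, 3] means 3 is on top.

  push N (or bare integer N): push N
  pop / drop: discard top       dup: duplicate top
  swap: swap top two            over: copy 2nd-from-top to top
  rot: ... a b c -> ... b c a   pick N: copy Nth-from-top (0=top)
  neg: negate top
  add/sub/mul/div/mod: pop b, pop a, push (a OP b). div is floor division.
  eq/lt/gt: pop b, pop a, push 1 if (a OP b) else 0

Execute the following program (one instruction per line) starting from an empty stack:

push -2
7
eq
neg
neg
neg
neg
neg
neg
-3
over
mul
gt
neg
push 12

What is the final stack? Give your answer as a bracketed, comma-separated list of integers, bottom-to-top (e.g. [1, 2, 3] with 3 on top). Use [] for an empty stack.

After 'push -2': [-2]
After 'push 7': [-2, 7]
After 'eq': [0]
After 'neg': [0]
After 'neg': [0]
After 'neg': [0]
After 'neg': [0]
After 'neg': [0]
After 'neg': [0]
After 'push -3': [0, -3]
After 'over': [0, -3, 0]
After 'mul': [0, 0]
After 'gt': [0]
After 'neg': [0]
After 'push 12': [0, 12]

Answer: [0, 12]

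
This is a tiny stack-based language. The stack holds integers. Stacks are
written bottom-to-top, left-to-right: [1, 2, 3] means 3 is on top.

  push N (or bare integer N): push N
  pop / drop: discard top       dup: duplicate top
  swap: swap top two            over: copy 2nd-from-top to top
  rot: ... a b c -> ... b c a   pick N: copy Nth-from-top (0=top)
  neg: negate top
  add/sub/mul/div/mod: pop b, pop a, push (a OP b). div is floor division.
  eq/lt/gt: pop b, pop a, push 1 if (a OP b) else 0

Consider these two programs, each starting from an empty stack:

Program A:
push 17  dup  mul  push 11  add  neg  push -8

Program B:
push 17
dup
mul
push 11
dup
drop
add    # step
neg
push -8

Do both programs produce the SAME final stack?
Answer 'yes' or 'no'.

Answer: yes

Derivation:
Program A trace:
  After 'push 17': [17]
  After 'dup': [17, 17]
  After 'mul': [289]
  After 'push 11': [289, 11]
  After 'add': [300]
  After 'neg': [-300]
  After 'push -8': [-300, -8]
Program A final stack: [-300, -8]

Program B trace:
  After 'push 17': [17]
  After 'dup': [17, 17]
  After 'mul': [289]
  After 'push 11': [289, 11]
  After 'dup': [289, 11, 11]
  After 'drop': [289, 11]
  After 'add': [300]
  After 'neg': [-300]
  After 'push -8': [-300, -8]
Program B final stack: [-300, -8]
Same: yes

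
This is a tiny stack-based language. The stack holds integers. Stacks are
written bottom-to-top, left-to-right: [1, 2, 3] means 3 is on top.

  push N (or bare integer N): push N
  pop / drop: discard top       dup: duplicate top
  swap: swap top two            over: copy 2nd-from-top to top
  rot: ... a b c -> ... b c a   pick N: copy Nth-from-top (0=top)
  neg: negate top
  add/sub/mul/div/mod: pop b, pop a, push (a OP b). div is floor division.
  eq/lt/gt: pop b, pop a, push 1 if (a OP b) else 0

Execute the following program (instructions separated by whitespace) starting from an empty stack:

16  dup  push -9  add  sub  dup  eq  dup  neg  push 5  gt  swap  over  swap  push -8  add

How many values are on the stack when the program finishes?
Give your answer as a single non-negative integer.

After 'push 16': stack = [16] (depth 1)
After 'dup': stack = [16, 16] (depth 2)
After 'push -9': stack = [16, 16, -9] (depth 3)
After 'add': stack = [16, 7] (depth 2)
After 'sub': stack = [9] (depth 1)
After 'dup': stack = [9, 9] (depth 2)
After 'eq': stack = [1] (depth 1)
After 'dup': stack = [1, 1] (depth 2)
After 'neg': stack = [1, -1] (depth 2)
After 'push 5': stack = [1, -1, 5] (depth 3)
After 'gt': stack = [1, 0] (depth 2)
After 'swap': stack = [0, 1] (depth 2)
After 'over': stack = [0, 1, 0] (depth 3)
After 'swap': stack = [0, 0, 1] (depth 3)
After 'push -8': stack = [0, 0, 1, -8] (depth 4)
After 'add': stack = [0, 0, -7] (depth 3)

Answer: 3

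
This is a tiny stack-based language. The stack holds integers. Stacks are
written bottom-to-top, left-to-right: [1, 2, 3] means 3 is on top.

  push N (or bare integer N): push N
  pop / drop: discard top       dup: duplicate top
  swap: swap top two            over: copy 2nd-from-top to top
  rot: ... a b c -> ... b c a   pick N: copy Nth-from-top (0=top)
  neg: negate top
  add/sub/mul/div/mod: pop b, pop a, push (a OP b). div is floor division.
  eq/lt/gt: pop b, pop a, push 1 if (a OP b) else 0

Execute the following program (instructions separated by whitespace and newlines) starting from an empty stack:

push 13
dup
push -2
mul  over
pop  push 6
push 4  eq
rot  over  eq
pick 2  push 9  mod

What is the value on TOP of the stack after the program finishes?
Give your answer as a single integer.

Answer: 1

Derivation:
After 'push 13': [13]
After 'dup': [13, 13]
After 'push -2': [13, 13, -2]
After 'mul': [13, -26]
After 'over': [13, -26, 13]
After 'pop': [13, -26]
After 'push 6': [13, -26, 6]
After 'push 4': [13, -26, 6, 4]
After 'eq': [13, -26, 0]
After 'rot': [-26, 0, 13]
After 'over': [-26, 0, 13, 0]
After 'eq': [-26, 0, 0]
After 'pick 2': [-26, 0, 0, -26]
After 'push 9': [-26, 0, 0, -26, 9]
After 'mod': [-26, 0, 0, 1]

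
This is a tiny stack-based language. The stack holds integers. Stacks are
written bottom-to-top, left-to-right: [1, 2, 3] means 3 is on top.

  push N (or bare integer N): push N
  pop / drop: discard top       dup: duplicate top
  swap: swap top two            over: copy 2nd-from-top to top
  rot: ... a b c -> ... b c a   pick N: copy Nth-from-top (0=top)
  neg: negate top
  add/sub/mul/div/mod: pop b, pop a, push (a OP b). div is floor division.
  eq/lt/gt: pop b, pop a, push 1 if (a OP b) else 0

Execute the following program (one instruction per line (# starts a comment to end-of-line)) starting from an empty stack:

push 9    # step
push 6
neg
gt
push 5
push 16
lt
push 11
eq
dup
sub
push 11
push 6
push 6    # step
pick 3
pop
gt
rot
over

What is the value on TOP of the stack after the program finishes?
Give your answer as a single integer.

Answer: 0

Derivation:
After 'push 9': [9]
After 'push 6': [9, 6]
After 'neg': [9, -6]
After 'gt': [1]
After 'push 5': [1, 5]
After 'push 16': [1, 5, 16]
After 'lt': [1, 1]
After 'push 11': [1, 1, 11]
After 'eq': [1, 0]
After 'dup': [1, 0, 0]
After 'sub': [1, 0]
After 'push 11': [1, 0, 11]
After 'push 6': [1, 0, 11, 6]
After 'push 6': [1, 0, 11, 6, 6]
After 'pick 3': [1, 0, 11, 6, 6, 0]
After 'pop': [1, 0, 11, 6, 6]
After 'gt': [1, 0, 11, 0]
After 'rot': [1, 11, 0, 0]
After 'over': [1, 11, 0, 0, 0]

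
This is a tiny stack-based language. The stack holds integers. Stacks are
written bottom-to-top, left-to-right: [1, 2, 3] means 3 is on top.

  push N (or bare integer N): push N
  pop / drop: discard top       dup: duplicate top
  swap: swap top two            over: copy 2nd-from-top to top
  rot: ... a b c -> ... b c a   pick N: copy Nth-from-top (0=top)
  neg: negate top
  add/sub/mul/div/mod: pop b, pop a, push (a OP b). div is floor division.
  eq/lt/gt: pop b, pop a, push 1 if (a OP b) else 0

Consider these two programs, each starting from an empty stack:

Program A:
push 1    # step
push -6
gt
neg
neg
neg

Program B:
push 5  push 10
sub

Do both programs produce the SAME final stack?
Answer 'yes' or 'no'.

Program A trace:
  After 'push 1': [1]
  After 'push -6': [1, -6]
  After 'gt': [1]
  After 'neg': [-1]
  After 'neg': [1]
  After 'neg': [-1]
Program A final stack: [-1]

Program B trace:
  After 'push 5': [5]
  After 'push 10': [5, 10]
  After 'sub': [-5]
Program B final stack: [-5]
Same: no

Answer: no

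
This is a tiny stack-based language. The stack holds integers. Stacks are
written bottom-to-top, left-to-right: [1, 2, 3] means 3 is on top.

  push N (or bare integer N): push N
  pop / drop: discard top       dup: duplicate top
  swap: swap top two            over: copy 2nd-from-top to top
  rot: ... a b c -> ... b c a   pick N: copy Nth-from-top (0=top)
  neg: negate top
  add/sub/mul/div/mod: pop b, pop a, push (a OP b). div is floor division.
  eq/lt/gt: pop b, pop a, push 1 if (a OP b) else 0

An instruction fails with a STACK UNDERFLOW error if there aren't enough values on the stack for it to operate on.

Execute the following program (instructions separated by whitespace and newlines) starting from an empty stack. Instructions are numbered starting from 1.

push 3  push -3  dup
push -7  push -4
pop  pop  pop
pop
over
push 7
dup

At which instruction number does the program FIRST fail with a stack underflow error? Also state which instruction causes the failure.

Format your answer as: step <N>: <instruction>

Step 1 ('push 3'): stack = [3], depth = 1
Step 2 ('push -3'): stack = [3, -3], depth = 2
Step 3 ('dup'): stack = [3, -3, -3], depth = 3
Step 4 ('push -7'): stack = [3, -3, -3, -7], depth = 4
Step 5 ('push -4'): stack = [3, -3, -3, -7, -4], depth = 5
Step 6 ('pop'): stack = [3, -3, -3, -7], depth = 4
Step 7 ('pop'): stack = [3, -3, -3], depth = 3
Step 8 ('pop'): stack = [3, -3], depth = 2
Step 9 ('pop'): stack = [3], depth = 1
Step 10 ('over'): needs 2 value(s) but depth is 1 — STACK UNDERFLOW

Answer: step 10: over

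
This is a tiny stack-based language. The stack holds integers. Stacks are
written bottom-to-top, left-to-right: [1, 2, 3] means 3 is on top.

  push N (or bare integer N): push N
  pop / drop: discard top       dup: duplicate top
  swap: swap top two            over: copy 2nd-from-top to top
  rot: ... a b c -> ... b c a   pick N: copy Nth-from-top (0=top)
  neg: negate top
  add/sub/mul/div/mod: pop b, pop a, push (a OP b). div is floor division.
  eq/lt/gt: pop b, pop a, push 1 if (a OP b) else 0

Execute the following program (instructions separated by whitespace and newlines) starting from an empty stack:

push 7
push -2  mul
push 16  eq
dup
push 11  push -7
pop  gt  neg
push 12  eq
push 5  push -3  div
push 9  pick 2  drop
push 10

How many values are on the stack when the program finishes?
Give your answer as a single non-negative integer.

After 'push 7': stack = [7] (depth 1)
After 'push -2': stack = [7, -2] (depth 2)
After 'mul': stack = [-14] (depth 1)
After 'push 16': stack = [-14, 16] (depth 2)
After 'eq': stack = [0] (depth 1)
After 'dup': stack = [0, 0] (depth 2)
After 'push 11': stack = [0, 0, 11] (depth 3)
After 'push -7': stack = [0, 0, 11, -7] (depth 4)
After 'pop': stack = [0, 0, 11] (depth 3)
After 'gt': stack = [0, 0] (depth 2)
After 'neg': stack = [0, 0] (depth 2)
After 'push 12': stack = [0, 0, 12] (depth 3)
After 'eq': stack = [0, 0] (depth 2)
After 'push 5': stack = [0, 0, 5] (depth 3)
After 'push -3': stack = [0, 0, 5, -3] (depth 4)
After 'div': stack = [0, 0, -2] (depth 3)
After 'push 9': stack = [0, 0, -2, 9] (depth 4)
After 'pick 2': stack = [0, 0, -2, 9, 0] (depth 5)
After 'drop': stack = [0, 0, -2, 9] (depth 4)
After 'push 10': stack = [0, 0, -2, 9, 10] (depth 5)

Answer: 5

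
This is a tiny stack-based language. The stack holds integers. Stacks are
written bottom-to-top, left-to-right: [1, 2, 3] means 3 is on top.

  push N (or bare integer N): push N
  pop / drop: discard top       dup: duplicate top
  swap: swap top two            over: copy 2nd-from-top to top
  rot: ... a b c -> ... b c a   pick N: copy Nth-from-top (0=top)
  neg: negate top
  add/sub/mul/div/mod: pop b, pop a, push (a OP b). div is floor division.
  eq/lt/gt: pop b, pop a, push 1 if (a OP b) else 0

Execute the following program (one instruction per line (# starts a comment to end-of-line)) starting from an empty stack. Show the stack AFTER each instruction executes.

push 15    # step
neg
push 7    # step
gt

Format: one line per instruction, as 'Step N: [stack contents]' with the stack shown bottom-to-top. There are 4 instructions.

Step 1: [15]
Step 2: [-15]
Step 3: [-15, 7]
Step 4: [0]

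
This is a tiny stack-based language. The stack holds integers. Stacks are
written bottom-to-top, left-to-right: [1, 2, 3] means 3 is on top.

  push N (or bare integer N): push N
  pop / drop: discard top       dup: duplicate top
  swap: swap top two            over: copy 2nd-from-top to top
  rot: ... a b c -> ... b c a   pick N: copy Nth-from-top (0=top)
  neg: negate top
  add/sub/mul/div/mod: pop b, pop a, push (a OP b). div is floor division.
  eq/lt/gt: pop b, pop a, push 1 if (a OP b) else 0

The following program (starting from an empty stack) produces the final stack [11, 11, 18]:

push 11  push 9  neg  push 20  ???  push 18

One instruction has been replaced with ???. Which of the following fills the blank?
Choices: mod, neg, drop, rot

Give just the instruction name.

Answer: mod

Derivation:
Stack before ???: [11, -9, 20]
Stack after ???:  [11, 11]
Checking each choice:
  mod: MATCH
  neg: produces [11, -9, -20, 18]
  drop: produces [11, -9, 18]
  rot: produces [-9, 20, 11, 18]


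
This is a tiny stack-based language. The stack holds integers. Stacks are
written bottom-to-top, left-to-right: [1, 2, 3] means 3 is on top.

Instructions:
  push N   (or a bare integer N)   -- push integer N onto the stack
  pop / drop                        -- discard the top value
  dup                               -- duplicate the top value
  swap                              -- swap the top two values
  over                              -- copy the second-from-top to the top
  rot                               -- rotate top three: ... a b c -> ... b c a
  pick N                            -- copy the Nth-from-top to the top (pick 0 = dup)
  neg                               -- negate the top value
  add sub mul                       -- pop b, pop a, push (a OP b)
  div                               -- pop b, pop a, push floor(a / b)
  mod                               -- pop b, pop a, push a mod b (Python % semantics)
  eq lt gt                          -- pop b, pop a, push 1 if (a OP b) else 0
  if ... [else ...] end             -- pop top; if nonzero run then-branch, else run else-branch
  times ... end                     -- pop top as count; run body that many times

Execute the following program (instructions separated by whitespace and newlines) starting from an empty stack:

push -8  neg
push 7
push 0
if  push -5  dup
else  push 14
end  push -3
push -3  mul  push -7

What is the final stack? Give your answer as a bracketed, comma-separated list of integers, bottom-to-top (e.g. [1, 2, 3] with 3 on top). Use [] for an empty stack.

Answer: [8, 7, 14, 9, -7]

Derivation:
After 'push -8': [-8]
After 'neg': [8]
After 'push 7': [8, 7]
After 'push 0': [8, 7, 0]
After 'if': [8, 7]
After 'push 14': [8, 7, 14]
After 'push -3': [8, 7, 14, -3]
After 'push -3': [8, 7, 14, -3, -3]
After 'mul': [8, 7, 14, 9]
After 'push -7': [8, 7, 14, 9, -7]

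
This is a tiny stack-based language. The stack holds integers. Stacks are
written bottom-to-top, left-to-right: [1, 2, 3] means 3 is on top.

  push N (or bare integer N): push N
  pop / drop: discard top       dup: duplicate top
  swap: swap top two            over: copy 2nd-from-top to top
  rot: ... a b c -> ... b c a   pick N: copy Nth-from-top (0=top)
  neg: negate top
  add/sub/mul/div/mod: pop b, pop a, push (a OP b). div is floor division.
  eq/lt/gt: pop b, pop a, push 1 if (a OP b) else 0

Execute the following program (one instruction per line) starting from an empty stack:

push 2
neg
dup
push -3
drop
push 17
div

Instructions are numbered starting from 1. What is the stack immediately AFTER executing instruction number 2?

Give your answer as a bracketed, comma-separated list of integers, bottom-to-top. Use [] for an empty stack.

Answer: [-2]

Derivation:
Step 1 ('push 2'): [2]
Step 2 ('neg'): [-2]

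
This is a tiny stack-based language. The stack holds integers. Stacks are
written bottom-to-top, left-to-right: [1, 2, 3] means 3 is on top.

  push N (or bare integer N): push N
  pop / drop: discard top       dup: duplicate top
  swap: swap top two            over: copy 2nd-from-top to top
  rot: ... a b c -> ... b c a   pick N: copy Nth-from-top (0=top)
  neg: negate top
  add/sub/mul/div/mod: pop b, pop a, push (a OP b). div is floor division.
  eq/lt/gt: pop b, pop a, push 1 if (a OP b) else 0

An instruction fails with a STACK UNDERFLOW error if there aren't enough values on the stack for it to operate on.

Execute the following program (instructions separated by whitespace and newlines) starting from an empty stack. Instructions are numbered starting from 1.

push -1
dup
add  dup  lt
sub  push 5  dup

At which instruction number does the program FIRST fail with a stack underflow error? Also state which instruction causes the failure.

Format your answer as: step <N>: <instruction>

Answer: step 6: sub

Derivation:
Step 1 ('push -1'): stack = [-1], depth = 1
Step 2 ('dup'): stack = [-1, -1], depth = 2
Step 3 ('add'): stack = [-2], depth = 1
Step 4 ('dup'): stack = [-2, -2], depth = 2
Step 5 ('lt'): stack = [0], depth = 1
Step 6 ('sub'): needs 2 value(s) but depth is 1 — STACK UNDERFLOW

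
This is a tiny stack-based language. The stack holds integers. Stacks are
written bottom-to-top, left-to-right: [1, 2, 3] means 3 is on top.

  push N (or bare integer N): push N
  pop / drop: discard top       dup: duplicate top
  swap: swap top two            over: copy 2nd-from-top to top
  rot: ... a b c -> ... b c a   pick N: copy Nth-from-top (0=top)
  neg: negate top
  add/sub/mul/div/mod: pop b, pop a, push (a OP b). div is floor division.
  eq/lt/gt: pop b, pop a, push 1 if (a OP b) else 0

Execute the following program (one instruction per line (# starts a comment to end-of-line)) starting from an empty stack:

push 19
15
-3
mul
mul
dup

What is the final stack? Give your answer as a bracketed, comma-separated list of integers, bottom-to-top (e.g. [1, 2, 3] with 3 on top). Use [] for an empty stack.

Answer: [-855, -855]

Derivation:
After 'push 19': [19]
After 'push 15': [19, 15]
After 'push -3': [19, 15, -3]
After 'mul': [19, -45]
After 'mul': [-855]
After 'dup': [-855, -855]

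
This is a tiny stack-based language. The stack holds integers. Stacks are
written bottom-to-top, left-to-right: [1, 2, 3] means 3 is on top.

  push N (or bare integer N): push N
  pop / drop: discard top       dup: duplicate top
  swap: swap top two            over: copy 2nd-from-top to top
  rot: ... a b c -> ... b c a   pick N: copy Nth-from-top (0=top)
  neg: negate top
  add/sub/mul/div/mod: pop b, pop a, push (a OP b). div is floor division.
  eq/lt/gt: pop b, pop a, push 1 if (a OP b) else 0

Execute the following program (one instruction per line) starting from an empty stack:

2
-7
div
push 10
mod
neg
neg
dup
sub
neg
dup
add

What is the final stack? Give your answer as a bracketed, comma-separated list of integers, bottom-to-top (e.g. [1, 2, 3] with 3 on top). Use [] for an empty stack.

After 'push 2': [2]
After 'push -7': [2, -7]
After 'div': [-1]
After 'push 10': [-1, 10]
After 'mod': [9]
After 'neg': [-9]
After 'neg': [9]
After 'dup': [9, 9]
After 'sub': [0]
After 'neg': [0]
After 'dup': [0, 0]
After 'add': [0]

Answer: [0]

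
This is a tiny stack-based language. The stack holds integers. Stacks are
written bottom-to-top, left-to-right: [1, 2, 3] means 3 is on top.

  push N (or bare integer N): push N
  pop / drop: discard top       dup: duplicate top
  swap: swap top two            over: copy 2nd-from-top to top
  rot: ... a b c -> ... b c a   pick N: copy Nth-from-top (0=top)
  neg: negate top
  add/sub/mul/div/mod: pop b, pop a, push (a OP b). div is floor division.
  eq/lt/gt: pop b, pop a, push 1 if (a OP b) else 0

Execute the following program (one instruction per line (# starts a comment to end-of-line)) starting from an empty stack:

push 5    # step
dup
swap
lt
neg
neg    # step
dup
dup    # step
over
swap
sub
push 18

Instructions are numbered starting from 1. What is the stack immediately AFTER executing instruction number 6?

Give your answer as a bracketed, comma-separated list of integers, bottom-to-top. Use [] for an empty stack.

Step 1 ('push 5'): [5]
Step 2 ('dup'): [5, 5]
Step 3 ('swap'): [5, 5]
Step 4 ('lt'): [0]
Step 5 ('neg'): [0]
Step 6 ('neg'): [0]

Answer: [0]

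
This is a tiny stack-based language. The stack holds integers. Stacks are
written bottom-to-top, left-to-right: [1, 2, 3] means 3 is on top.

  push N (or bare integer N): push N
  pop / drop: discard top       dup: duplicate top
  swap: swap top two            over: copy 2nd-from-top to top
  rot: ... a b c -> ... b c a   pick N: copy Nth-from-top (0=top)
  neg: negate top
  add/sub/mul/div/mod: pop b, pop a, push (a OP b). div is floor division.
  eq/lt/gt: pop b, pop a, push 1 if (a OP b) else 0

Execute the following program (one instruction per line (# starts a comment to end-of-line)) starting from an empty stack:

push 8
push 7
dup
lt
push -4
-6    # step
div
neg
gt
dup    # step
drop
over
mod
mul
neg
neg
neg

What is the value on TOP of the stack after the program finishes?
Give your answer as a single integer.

After 'push 8': [8]
After 'push 7': [8, 7]
After 'dup': [8, 7, 7]
After 'lt': [8, 0]
After 'push -4': [8, 0, -4]
After 'push -6': [8, 0, -4, -6]
After 'div': [8, 0, 0]
After 'neg': [8, 0, 0]
After 'gt': [8, 0]
After 'dup': [8, 0, 0]
After 'drop': [8, 0]
After 'over': [8, 0, 8]
After 'mod': [8, 0]
After 'mul': [0]
After 'neg': [0]
After 'neg': [0]
After 'neg': [0]

Answer: 0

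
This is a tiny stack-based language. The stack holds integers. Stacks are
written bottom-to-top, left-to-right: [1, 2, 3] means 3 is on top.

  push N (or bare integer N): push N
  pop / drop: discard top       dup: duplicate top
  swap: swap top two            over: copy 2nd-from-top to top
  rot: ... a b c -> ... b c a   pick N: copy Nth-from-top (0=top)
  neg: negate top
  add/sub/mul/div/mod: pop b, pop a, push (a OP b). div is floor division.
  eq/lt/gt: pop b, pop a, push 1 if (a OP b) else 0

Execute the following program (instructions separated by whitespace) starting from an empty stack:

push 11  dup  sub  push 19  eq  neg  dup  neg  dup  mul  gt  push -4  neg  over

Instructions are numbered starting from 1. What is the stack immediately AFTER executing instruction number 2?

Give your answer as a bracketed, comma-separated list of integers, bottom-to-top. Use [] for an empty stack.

Answer: [11, 11]

Derivation:
Step 1 ('push 11'): [11]
Step 2 ('dup'): [11, 11]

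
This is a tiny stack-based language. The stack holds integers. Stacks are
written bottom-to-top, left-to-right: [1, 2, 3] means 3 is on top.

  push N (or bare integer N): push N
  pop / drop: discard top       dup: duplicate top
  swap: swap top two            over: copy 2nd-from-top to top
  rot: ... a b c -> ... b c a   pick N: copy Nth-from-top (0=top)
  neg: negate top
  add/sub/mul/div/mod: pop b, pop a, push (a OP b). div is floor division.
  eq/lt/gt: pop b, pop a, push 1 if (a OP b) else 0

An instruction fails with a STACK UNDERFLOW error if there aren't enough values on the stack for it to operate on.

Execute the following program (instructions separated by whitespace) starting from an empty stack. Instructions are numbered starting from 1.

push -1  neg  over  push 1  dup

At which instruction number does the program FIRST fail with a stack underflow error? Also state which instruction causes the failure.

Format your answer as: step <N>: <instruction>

Step 1 ('push -1'): stack = [-1], depth = 1
Step 2 ('neg'): stack = [1], depth = 1
Step 3 ('over'): needs 2 value(s) but depth is 1 — STACK UNDERFLOW

Answer: step 3: over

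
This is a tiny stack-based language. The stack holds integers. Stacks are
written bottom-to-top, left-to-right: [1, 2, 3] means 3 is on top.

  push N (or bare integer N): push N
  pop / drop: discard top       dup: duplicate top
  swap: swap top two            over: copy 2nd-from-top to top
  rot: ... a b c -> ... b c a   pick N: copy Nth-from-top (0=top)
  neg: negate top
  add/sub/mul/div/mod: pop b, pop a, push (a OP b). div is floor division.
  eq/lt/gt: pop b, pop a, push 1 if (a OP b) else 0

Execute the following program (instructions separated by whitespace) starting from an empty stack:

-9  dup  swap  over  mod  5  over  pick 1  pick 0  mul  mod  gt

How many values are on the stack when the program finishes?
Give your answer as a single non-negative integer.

After 'push -9': stack = [-9] (depth 1)
After 'dup': stack = [-9, -9] (depth 2)
After 'swap': stack = [-9, -9] (depth 2)
After 'over': stack = [-9, -9, -9] (depth 3)
After 'mod': stack = [-9, 0] (depth 2)
After 'push 5': stack = [-9, 0, 5] (depth 3)
After 'over': stack = [-9, 0, 5, 0] (depth 4)
After 'pick 1': stack = [-9, 0, 5, 0, 5] (depth 5)
After 'pick 0': stack = [-9, 0, 5, 0, 5, 5] (depth 6)
After 'mul': stack = [-9, 0, 5, 0, 25] (depth 5)
After 'mod': stack = [-9, 0, 5, 0] (depth 4)
After 'gt': stack = [-9, 0, 1] (depth 3)

Answer: 3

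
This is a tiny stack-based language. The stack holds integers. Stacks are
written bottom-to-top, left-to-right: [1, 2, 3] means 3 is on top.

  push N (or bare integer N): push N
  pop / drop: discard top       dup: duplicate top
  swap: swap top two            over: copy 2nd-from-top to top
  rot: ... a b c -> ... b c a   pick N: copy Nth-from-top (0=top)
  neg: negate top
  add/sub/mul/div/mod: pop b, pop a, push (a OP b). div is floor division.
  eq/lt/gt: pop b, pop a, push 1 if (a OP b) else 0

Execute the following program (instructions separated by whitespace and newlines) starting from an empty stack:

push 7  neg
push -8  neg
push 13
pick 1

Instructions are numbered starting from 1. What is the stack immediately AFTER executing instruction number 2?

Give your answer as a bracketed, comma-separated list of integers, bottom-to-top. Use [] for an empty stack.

Step 1 ('push 7'): [7]
Step 2 ('neg'): [-7]

Answer: [-7]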